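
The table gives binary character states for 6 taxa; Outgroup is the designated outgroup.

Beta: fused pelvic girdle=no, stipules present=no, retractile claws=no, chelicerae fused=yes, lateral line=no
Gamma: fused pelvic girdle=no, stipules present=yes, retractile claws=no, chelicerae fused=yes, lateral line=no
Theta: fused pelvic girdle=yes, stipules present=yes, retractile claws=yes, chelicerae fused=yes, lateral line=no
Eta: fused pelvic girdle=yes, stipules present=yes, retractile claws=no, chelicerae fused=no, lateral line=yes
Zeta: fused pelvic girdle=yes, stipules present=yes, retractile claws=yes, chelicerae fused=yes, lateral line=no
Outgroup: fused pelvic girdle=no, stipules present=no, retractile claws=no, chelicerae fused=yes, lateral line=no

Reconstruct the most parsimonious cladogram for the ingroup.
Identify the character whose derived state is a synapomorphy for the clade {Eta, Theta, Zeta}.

Character polarity is set by the outgroup: the derived state is whichever differs from the outgroup's state, so for chelicerae fused the derived state is 'no', and for the remaining characters it is 'yes'.
fused pelvic girdle: derived state 'yes' in Eta, Theta, and Zeta only — synapomorphy for {Eta, Theta, Zeta}.
Only Eta, Gamma, Theta, and Zeta show the derived state 'yes' for stipules present, supporting them as a clade.
retractile claws: derived state 'yes' in Theta and Zeta only — synapomorphy for {Theta, Zeta}.
chelicerae fused (derived state 'no') is unique to Eta (autapomorphy; uninformative for grouping).
lateral line (derived state 'yes') is unique to Eta (autapomorphy; uninformative for grouping).
Most parsimonious ingroup topology: (Beta,(((Theta,Zeta),Eta),Gamma)).
The clade {Eta, Theta, Zeta} is supported by fused pelvic girdle: its derived state 'yes' occurs in exactly those taxa and in no other taxon (including the outgroup).

fused pelvic girdle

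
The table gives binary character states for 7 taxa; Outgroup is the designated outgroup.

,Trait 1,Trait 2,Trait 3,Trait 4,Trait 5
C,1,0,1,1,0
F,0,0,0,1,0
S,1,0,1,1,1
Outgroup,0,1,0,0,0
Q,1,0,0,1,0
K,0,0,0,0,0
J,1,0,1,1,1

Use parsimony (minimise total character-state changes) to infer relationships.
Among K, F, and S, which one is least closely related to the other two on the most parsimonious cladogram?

K

Character polarity is set by the outgroup: the derived state is whichever differs from the outgroup's state, so for Trait 2 the derived state is '0', and for the remaining characters it is '1'.
Trait 1: derived state '1' in C, J, Q, and S only — synapomorphy for {C, J, Q, S}.
Trait 2 (derived state '0') is shared by all ingroup taxa — unites the whole ingroup.
Trait 3: derived state '1' in C, J, and S only — synapomorphy for {C, J, S}.
Trait 4: derived state '1' in C, F, J, Q, and S only — synapomorphy for {C, F, J, Q, S}.
Only J and S show the derived state '1' for Trait 5, supporting them as a clade.
Most parsimonious ingroup topology: ((F,((C,(S,J)),Q)),K).
F and S share a more recent common ancestor with each other than either does with K, so K is the least closely related of the three.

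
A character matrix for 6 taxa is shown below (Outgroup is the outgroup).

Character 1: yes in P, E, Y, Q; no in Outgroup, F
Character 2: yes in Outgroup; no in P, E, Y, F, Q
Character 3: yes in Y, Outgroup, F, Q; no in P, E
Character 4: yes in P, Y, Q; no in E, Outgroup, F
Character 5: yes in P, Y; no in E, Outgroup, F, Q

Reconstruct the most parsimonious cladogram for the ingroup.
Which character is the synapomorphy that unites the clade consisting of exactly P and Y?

Character polarity is set by the outgroup: the derived state is whichever differs from the outgroup's state, so for Character 2, Character 3 the derived state is 'no', and for the remaining characters it is 'yes'.
Character 1 (derived state 'yes') is shared by E, P, Q, and Y — a synapomorphy uniting that clade.
All ingroup taxa share the derived state 'no' for Character 2; it defines the ingroup but does not resolve relationships within it.
Character 3 (state 'no') occurs in E and P but conflicts with the nesting implied by the other characters — most parsimoniously interpreted as homoplasy.
Only P, Q, and Y show the derived state 'yes' for Character 4, supporting them as a clade.
Character 5: derived state 'yes' in P and Y only — synapomorphy for {P, Y}.
Most parsimonious ingroup topology: (((Q,(P,Y)),E),F).
The clade {P, Y} is supported by Character 5: its derived state 'yes' occurs in exactly those taxa and in no other taxon (including the outgroup).

Character 5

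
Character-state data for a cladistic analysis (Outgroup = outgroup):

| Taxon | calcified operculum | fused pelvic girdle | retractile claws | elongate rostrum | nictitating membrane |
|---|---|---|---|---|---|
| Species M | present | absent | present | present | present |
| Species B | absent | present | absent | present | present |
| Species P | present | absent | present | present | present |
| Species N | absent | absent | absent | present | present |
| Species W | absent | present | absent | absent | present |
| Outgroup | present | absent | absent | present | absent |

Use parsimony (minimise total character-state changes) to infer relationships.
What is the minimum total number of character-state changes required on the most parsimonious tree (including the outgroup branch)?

Character polarity is set by the outgroup: the derived state is whichever differs from the outgroup's state, so for calcified operculum, elongate rostrum the derived state is 'absent', and for the remaining characters it is 'present'.
calcified operculum (derived state 'absent') is shared by Species B, Species N, and Species W — a synapomorphy uniting that clade.
fused pelvic girdle: derived state 'present' in Species B and Species W only — synapomorphy for {Species B, Species W}.
retractile claws (derived state 'present') is shared by Species M and Species P — a synapomorphy uniting that clade.
elongate rostrum (derived state 'absent') is unique to Species W (autapomorphy; uninformative for grouping).
nictitating membrane (derived state 'present') is shared by all ingroup taxa — unites the whole ingroup.
Most parsimonious ingroup topology: (((Species W,Species B),Species N),(Species P,Species M)).
Changes per character on this tree: calcified operculum: 1; fused pelvic girdle: 1; retractile claws: 1; elongate rostrum: 1; nictitating membrane: 1.
Total = 5.

5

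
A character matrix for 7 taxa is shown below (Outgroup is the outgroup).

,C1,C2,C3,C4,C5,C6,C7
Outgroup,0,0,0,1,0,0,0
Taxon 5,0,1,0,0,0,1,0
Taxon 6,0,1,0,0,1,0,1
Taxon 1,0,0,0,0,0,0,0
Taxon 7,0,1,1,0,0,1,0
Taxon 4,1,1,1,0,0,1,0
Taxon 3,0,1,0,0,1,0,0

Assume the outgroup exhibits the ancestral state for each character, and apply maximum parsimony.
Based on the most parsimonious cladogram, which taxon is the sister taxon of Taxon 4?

Taxon 7

Character polarity is set by the outgroup: the derived state is whichever differs from the outgroup's state, so for C4 the derived state is '0', and for the remaining characters it is '1'.
C1 (derived state '1') is unique to Taxon 4 (autapomorphy; uninformative for grouping).
Only Taxon 3, Taxon 4, Taxon 5, Taxon 6, and Taxon 7 show the derived state '1' for C2, supporting them as a clade.
C3: derived state '1' in Taxon 4 and Taxon 7 only — synapomorphy for {Taxon 4, Taxon 7}.
C4 (derived state '0') is shared by all ingroup taxa — unites the whole ingroup.
C5: derived state '1' in Taxon 3 and Taxon 6 only — synapomorphy for {Taxon 3, Taxon 6}.
C6 (derived state '1') is shared by Taxon 4, Taxon 5, and Taxon 7 — a synapomorphy uniting that clade.
C7: derived state '1' in Taxon 6 only — an autapomorphy, so it tells us nothing about relationships among taxa.
Most parsimonious ingroup topology: (((Taxon 5,(Taxon 7,Taxon 4)),(Taxon 6,Taxon 3)),Taxon 1).
Taxon 4 and Taxon 7 form a cherry on this tree, so they are sister taxa.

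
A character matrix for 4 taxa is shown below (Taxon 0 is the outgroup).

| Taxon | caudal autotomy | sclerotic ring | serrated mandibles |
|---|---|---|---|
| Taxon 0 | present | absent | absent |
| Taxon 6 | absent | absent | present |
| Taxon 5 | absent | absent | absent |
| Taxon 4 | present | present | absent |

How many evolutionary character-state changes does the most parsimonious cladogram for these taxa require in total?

3

Character polarity is set by the outgroup: the derived state is whichever differs from the outgroup's state, so for caudal autotomy the derived state is 'absent', and for the remaining characters it is 'present'.
caudal autotomy: derived state 'absent' in Taxon 5 and Taxon 6 only — synapomorphy for {Taxon 5, Taxon 6}.
sclerotic ring: derived state 'present' in Taxon 4 only — an autapomorphy, so it tells us nothing about relationships among taxa.
serrated mandibles: derived state 'present' in Taxon 6 only — an autapomorphy, so it tells us nothing about relationships among taxa.
Most parsimonious ingroup topology: ((Taxon 6,Taxon 5),Taxon 4).
Changes per character on this tree: caudal autotomy: 1; sclerotic ring: 1; serrated mandibles: 1.
Total = 3.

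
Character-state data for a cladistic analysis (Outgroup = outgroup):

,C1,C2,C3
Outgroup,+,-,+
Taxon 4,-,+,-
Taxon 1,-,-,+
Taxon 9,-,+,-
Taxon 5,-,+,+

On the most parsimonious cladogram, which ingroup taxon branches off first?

Character polarity is set by the outgroup: the derived state is whichever differs from the outgroup's state, so for C1, C3 the derived state is '-', and for the remaining characters it is '+'.
C1 (derived state '-') is shared by all ingroup taxa — unites the whole ingroup.
Only Taxon 4, Taxon 5, and Taxon 9 show the derived state '+' for C2, supporting them as a clade.
C3 (derived state '-') is shared by Taxon 4 and Taxon 9 — a synapomorphy uniting that clade.
Most parsimonious ingroup topology: (((Taxon 4,Taxon 9),Taxon 5),Taxon 1).
Taxon 1 is sister to the clade containing all other ingroup taxa, so it is the earliest-diverging (most basal) ingroup lineage.

Taxon 1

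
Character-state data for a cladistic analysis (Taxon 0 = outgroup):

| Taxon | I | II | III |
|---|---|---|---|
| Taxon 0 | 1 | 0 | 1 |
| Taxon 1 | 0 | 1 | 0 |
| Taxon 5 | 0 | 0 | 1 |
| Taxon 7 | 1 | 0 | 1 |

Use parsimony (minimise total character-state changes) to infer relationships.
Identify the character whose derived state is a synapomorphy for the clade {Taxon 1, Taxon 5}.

Character polarity is set by the outgroup: the derived state is whichever differs from the outgroup's state, so for I, III the derived state is '0', and for the remaining characters it is '1'.
I (derived state '0') is shared by Taxon 1 and Taxon 5 — a synapomorphy uniting that clade.
II: derived state '1' in Taxon 1 only — an autapomorphy, so it tells us nothing about relationships among taxa.
III (derived state '0') is unique to Taxon 1 (autapomorphy; uninformative for grouping).
Most parsimonious ingroup topology: ((Taxon 1,Taxon 5),Taxon 7).
The clade {Taxon 1, Taxon 5} is supported by I: its derived state '0' occurs in exactly those taxa and in no other taxon (including the outgroup).

I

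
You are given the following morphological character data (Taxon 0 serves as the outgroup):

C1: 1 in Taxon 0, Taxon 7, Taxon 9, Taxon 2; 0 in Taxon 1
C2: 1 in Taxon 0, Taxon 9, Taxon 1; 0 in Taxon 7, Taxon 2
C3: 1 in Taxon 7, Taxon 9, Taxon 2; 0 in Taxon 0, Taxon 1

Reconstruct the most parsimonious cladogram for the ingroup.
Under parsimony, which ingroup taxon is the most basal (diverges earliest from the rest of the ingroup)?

Taxon 1

Character polarity is set by the outgroup: the derived state is whichever differs from the outgroup's state, so for C1, C2 the derived state is '0', and for the remaining characters it is '1'.
C1 (derived state '0') is unique to Taxon 1 (autapomorphy; uninformative for grouping).
C2 (derived state '0') is shared by Taxon 2 and Taxon 7 — a synapomorphy uniting that clade.
Only Taxon 2, Taxon 7, and Taxon 9 show the derived state '1' for C3, supporting them as a clade.
Most parsimonious ingroup topology: (((Taxon 7,Taxon 2),Taxon 9),Taxon 1).
Taxon 1 is sister to the clade containing all other ingroup taxa, so it is the earliest-diverging (most basal) ingroup lineage.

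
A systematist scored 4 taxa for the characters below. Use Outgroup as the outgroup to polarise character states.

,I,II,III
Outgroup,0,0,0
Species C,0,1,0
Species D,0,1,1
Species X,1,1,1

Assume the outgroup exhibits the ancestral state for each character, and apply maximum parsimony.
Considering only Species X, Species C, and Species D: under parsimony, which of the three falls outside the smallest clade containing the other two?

The outgroup has state '0' for every character, so '1' is the derived state throughout.
I (derived state '1') is unique to Species X (autapomorphy; uninformative for grouping).
II (derived state '1') is shared by all ingroup taxa — unites the whole ingroup.
III (derived state '1') is shared by Species D and Species X — a synapomorphy uniting that clade.
Most parsimonious ingroup topology: (Species C,(Species D,Species X)).
Species X and Species D share a more recent common ancestor with each other than either does with Species C, so Species C is the least closely related of the three.

Species C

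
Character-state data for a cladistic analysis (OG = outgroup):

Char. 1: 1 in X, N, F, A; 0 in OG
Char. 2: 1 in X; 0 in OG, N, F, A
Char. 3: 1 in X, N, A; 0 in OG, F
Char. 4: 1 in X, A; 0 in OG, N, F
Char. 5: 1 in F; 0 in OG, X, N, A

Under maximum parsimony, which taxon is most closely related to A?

X

The outgroup has state '0' for every character, so '1' is the derived state throughout.
Char. 1 (derived state '1') is shared by all ingroup taxa — unites the whole ingroup.
Char. 2: derived state '1' in X only — an autapomorphy, so it tells us nothing about relationships among taxa.
Char. 3: derived state '1' in A, N, and X only — synapomorphy for {A, N, X}.
Char. 4 (derived state '1') is shared by A and X — a synapomorphy uniting that clade.
Char. 5: derived state '1' in F only — an autapomorphy, so it tells us nothing about relationships among taxa.
Most parsimonious ingroup topology: (((X,A),N),F).
A and X form a cherry on this tree, so they are sister taxa.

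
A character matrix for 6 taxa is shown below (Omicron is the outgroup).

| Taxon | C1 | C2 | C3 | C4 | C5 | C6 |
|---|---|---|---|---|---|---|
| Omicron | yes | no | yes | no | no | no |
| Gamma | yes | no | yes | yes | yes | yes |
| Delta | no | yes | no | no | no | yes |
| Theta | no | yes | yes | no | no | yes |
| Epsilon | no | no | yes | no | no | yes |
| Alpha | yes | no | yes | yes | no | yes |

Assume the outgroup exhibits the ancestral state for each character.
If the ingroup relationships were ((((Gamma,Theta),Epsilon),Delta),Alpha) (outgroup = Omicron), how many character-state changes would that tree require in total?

Map each character onto ((((Gamma,Theta),Epsilon),Delta),Alpha) (rooted by Omicron) and count the minimum state changes it requires (Fitch parsimony):
C1: 2; C2: 2; C3: 1; C4: 2; C5: 1; C6: 1.
Total tree length = 9.

9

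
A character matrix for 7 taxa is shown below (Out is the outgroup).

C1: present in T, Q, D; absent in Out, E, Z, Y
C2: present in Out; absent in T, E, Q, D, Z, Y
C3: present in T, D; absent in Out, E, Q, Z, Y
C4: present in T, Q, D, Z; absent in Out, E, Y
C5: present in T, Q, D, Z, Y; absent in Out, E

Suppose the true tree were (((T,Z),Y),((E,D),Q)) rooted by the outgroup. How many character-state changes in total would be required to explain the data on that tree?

Map each character onto (((T,Z),Y),((E,D),Q)) (rooted by Out) and count the minimum state changes it requires (Fitch parsimony):
C1: 3; C2: 1; C3: 2; C4: 3; C5: 2.
Total tree length = 11.

11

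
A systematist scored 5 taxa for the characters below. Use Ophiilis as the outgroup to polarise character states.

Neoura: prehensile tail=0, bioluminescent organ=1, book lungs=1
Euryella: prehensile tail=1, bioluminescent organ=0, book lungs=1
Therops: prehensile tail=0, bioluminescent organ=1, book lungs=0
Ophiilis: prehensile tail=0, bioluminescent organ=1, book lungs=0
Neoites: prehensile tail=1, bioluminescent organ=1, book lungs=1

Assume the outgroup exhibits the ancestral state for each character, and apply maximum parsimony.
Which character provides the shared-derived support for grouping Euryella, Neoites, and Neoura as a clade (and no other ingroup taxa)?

Character polarity is set by the outgroup: the derived state is whichever differs from the outgroup's state, so for bioluminescent organ the derived state is '0', and for the remaining characters it is '1'.
prehensile tail: derived state '1' in Euryella and Neoites only — synapomorphy for {Euryella, Neoites}.
bioluminescent organ (derived state '0') is unique to Euryella (autapomorphy; uninformative for grouping).
Only Euryella, Neoites, and Neoura show the derived state '1' for book lungs, supporting them as a clade.
Most parsimonious ingroup topology: (((Euryella,Neoites),Neoura),Therops).
The clade {Euryella, Neoites, Neoura} is supported by book lungs: its derived state '1' occurs in exactly those taxa and in no other taxon (including the outgroup).

book lungs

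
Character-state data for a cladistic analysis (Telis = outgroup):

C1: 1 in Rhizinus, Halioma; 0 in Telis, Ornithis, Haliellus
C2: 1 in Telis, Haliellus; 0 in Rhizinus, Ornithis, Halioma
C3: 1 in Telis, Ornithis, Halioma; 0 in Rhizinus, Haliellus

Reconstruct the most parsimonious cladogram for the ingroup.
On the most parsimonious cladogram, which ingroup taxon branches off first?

Haliellus

Character polarity is set by the outgroup: the derived state is whichever differs from the outgroup's state, so for C2, C3 the derived state is '0', and for the remaining characters it is '1'.
Only Halioma and Rhizinus show the derived state '1' for C1, supporting them as a clade.
Only Halioma, Ornithis, and Rhizinus show the derived state '0' for C2, supporting them as a clade.
C3 groups Haliellus and Rhizinus, which is incompatible with the clades supported by the remaining characters; treating it as convergent (homoplasy) costs fewer steps than any alternative tree.
Most parsimonious ingroup topology: (((Rhizinus,Halioma),Ornithis),Haliellus).
Haliellus is sister to the clade containing all other ingroup taxa, so it is the earliest-diverging (most basal) ingroup lineage.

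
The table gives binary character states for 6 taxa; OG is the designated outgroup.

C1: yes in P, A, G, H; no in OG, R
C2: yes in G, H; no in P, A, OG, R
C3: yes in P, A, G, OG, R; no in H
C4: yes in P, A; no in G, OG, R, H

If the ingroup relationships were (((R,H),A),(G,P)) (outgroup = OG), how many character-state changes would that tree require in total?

Map each character onto (((R,H),A),(G,P)) (rooted by OG) and count the minimum state changes it requires (Fitch parsimony):
C1: 2; C2: 2; C3: 1; C4: 2.
Total tree length = 7.

7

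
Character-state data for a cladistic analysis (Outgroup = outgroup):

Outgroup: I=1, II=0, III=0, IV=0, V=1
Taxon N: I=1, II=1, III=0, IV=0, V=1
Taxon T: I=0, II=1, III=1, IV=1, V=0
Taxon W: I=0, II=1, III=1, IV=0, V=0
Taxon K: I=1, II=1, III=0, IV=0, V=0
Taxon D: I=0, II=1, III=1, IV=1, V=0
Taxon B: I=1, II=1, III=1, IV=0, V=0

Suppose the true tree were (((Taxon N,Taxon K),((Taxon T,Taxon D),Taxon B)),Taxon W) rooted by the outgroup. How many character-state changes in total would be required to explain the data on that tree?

8

Map each character onto (((Taxon N,Taxon K),((Taxon T,Taxon D),Taxon B)),Taxon W) (rooted by Outgroup) and count the minimum state changes it requires (Fitch parsimony):
I: 2; II: 1; III: 2; IV: 1; V: 2.
Total tree length = 8.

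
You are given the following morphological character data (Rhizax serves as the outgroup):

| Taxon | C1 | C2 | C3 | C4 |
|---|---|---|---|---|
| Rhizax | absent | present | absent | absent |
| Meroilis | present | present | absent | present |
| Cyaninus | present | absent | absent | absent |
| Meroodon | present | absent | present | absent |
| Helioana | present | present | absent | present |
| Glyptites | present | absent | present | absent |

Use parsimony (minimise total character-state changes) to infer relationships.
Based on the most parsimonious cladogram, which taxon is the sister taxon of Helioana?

Character polarity is set by the outgroup: the derived state is whichever differs from the outgroup's state, so for C2 the derived state is 'absent', and for the remaining characters it is 'present'.
C1 (derived state 'present') is shared by all ingroup taxa — unites the whole ingroup.
C2: derived state 'absent' in Cyaninus, Glyptites, and Meroodon only — synapomorphy for {Cyaninus, Glyptites, Meroodon}.
Only Glyptites and Meroodon show the derived state 'present' for C3, supporting them as a clade.
C4 (derived state 'present') is shared by Helioana and Meroilis — a synapomorphy uniting that clade.
Most parsimonious ingroup topology: ((Meroilis,Helioana),(Cyaninus,(Meroodon,Glyptites))).
Helioana and Meroilis form a cherry on this tree, so they are sister taxa.

Meroilis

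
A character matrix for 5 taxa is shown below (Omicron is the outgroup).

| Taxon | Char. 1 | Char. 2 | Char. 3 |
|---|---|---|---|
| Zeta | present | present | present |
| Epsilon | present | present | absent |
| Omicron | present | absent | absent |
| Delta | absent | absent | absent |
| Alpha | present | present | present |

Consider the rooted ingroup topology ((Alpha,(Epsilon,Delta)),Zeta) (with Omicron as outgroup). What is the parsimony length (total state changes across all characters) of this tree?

Map each character onto ((Alpha,(Epsilon,Delta)),Zeta) (rooted by Omicron) and count the minimum state changes it requires (Fitch parsimony):
Char. 1: 1; Char. 2: 2; Char. 3: 2.
Total tree length = 5.

5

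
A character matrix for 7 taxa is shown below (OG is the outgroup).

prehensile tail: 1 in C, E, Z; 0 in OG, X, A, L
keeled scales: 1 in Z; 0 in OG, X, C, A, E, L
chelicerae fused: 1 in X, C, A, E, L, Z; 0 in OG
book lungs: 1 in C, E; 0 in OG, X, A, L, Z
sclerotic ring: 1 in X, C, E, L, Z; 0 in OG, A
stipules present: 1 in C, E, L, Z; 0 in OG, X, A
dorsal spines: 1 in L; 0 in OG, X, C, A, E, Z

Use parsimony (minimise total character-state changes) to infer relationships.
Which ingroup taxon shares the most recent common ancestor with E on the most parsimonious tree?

The outgroup has state '0' for every character, so '1' is the derived state throughout.
Only C, E, and Z show the derived state '1' for prehensile tail, supporting them as a clade.
keeled scales (derived state '1') is unique to Z (autapomorphy; uninformative for grouping).
chelicerae fused (derived state '1') is shared by all ingroup taxa — unites the whole ingroup.
Only C and E show the derived state '1' for book lungs, supporting them as a clade.
sclerotic ring (derived state '1') is shared by C, E, L, X, and Z — a synapomorphy uniting that clade.
stipules present (derived state '1') is shared by C, E, L, and Z — a synapomorphy uniting that clade.
dorsal spines: derived state '1' in L only — an autapomorphy, so it tells us nothing about relationships among taxa.
Most parsimonious ingroup topology: ((X,(((C,E),Z),L)),A).
E and C form a cherry on this tree, so they are sister taxa.

C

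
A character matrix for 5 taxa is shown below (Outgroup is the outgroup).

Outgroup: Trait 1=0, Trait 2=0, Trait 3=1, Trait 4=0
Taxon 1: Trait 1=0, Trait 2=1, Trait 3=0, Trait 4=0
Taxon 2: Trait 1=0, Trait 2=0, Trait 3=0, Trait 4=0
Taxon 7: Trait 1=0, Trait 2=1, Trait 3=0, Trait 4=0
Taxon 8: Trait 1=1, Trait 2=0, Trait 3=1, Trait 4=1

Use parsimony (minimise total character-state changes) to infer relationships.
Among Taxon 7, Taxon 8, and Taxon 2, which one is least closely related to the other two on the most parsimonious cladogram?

Taxon 8

Character polarity is set by the outgroup: the derived state is whichever differs from the outgroup's state, so for Trait 3 the derived state is '0', and for the remaining characters it is '1'.
Trait 1 (derived state '1') is unique to Taxon 8 (autapomorphy; uninformative for grouping).
Trait 2: derived state '1' in Taxon 1 and Taxon 7 only — synapomorphy for {Taxon 1, Taxon 7}.
Trait 3: derived state '0' in Taxon 1, Taxon 2, and Taxon 7 only — synapomorphy for {Taxon 1, Taxon 2, Taxon 7}.
Trait 4 (derived state '1') is unique to Taxon 8 (autapomorphy; uninformative for grouping).
Most parsimonious ingroup topology: (((Taxon 1,Taxon 7),Taxon 2),Taxon 8).
Taxon 7 and Taxon 2 share a more recent common ancestor with each other than either does with Taxon 8, so Taxon 8 is the least closely related of the three.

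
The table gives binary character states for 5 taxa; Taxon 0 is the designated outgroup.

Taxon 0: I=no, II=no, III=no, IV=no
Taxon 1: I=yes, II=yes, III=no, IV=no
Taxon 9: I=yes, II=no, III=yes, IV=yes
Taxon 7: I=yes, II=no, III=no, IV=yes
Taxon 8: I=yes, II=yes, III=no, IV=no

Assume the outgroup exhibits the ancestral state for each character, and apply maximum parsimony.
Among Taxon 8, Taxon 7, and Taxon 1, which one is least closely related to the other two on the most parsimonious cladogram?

The outgroup has state 'no' for every character, so 'yes' is the derived state throughout.
All ingroup taxa share the derived state 'yes' for I; it defines the ingroup but does not resolve relationships within it.
II: derived state 'yes' in Taxon 1 and Taxon 8 only — synapomorphy for {Taxon 1, Taxon 8}.
III: derived state 'yes' in Taxon 9 only — an autapomorphy, so it tells us nothing about relationships among taxa.
IV: derived state 'yes' in Taxon 7 and Taxon 9 only — synapomorphy for {Taxon 7, Taxon 9}.
Most parsimonious ingroup topology: ((Taxon 1,Taxon 8),(Taxon 9,Taxon 7)).
Taxon 8 and Taxon 1 share a more recent common ancestor with each other than either does with Taxon 7, so Taxon 7 is the least closely related of the three.

Taxon 7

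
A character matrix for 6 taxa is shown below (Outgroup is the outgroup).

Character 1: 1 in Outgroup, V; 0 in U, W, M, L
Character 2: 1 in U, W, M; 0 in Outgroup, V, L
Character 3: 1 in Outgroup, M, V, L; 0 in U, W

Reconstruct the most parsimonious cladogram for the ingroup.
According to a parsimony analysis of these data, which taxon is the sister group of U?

Character polarity is set by the outgroup: the derived state is whichever differs from the outgroup's state, so for Character 1, Character 3 the derived state is '0', and for the remaining characters it is '1'.
Character 1: derived state '0' in L, M, U, and W only — synapomorphy for {L, M, U, W}.
Character 2: derived state '1' in M, U, and W only — synapomorphy for {M, U, W}.
Only U and W show the derived state '0' for Character 3, supporting them as a clade.
Most parsimonious ingroup topology: (((M,(W,U)),L),V).
U and W form a cherry on this tree, so they are sister taxa.

W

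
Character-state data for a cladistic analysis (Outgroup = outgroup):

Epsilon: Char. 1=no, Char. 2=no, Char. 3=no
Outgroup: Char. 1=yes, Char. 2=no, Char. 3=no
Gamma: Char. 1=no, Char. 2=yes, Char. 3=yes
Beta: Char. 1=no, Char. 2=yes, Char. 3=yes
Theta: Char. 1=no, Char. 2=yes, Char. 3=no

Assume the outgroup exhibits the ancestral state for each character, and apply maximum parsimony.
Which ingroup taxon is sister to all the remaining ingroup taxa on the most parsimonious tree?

Character polarity is set by the outgroup: the derived state is whichever differs from the outgroup's state, so for Char. 1 the derived state is 'no', and for the remaining characters it is 'yes'.
Char. 1 (derived state 'no') is shared by all ingroup taxa — unites the whole ingroup.
Only Beta, Gamma, and Theta show the derived state 'yes' for Char. 2, supporting them as a clade.
Only Beta and Gamma show the derived state 'yes' for Char. 3, supporting them as a clade.
Most parsimonious ingroup topology: (((Beta,Gamma),Theta),Epsilon).
Epsilon is sister to the clade containing all other ingroup taxa, so it is the earliest-diverging (most basal) ingroup lineage.

Epsilon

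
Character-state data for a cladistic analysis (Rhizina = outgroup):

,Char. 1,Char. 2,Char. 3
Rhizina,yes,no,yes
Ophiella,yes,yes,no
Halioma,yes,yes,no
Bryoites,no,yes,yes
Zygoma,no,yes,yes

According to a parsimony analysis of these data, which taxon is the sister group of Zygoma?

Bryoites

Character polarity is set by the outgroup: the derived state is whichever differs from the outgroup's state, so for Char. 1, Char. 3 the derived state is 'no', and for the remaining characters it is 'yes'.
Char. 1 (derived state 'no') is shared by Bryoites and Zygoma — a synapomorphy uniting that clade.
Char. 2 (derived state 'yes') is shared by all ingroup taxa — unites the whole ingroup.
Char. 3 (derived state 'no') is shared by Halioma and Ophiella — a synapomorphy uniting that clade.
Most parsimonious ingroup topology: ((Ophiella,Halioma),(Bryoites,Zygoma)).
Zygoma and Bryoites form a cherry on this tree, so they are sister taxa.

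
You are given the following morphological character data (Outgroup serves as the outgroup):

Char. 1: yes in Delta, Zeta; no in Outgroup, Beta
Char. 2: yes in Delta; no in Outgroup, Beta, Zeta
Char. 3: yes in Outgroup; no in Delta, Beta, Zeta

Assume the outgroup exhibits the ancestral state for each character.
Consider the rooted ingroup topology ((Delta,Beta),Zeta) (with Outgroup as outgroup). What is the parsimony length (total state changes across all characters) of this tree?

4

Map each character onto ((Delta,Beta),Zeta) (rooted by Outgroup) and count the minimum state changes it requires (Fitch parsimony):
Char. 1: 2; Char. 2: 1; Char. 3: 1.
Total tree length = 4.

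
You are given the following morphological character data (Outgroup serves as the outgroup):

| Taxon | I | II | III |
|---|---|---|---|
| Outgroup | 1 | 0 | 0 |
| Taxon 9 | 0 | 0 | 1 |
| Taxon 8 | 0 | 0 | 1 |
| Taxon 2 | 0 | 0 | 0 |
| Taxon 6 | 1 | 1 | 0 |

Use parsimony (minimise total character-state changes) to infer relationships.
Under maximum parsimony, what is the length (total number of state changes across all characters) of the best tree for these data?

Character polarity is set by the outgroup: the derived state is whichever differs from the outgroup's state, so for I the derived state is '0', and for the remaining characters it is '1'.
Only Taxon 2, Taxon 8, and Taxon 9 show the derived state '0' for I, supporting them as a clade.
II: derived state '1' in Taxon 6 only — an autapomorphy, so it tells us nothing about relationships among taxa.
III (derived state '1') is shared by Taxon 8 and Taxon 9 — a synapomorphy uniting that clade.
Most parsimonious ingroup topology: (((Taxon 9,Taxon 8),Taxon 2),Taxon 6).
Changes per character on this tree: I: 1; II: 1; III: 1.
Total = 3.

3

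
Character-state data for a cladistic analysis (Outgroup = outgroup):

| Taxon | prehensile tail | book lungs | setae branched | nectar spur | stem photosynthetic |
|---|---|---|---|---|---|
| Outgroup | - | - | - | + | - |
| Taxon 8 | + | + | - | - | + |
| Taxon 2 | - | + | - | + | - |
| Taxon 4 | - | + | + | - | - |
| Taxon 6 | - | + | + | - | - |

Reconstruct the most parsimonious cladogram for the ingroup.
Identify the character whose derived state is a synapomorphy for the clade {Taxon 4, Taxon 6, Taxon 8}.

nectar spur

Character polarity is set by the outgroup: the derived state is whichever differs from the outgroup's state, so for nectar spur the derived state is '-', and for the remaining characters it is '+'.
prehensile tail (derived state '+') is unique to Taxon 8 (autapomorphy; uninformative for grouping).
All ingroup taxa share the derived state '+' for book lungs; it defines the ingroup but does not resolve relationships within it.
Only Taxon 4 and Taxon 6 show the derived state '+' for setae branched, supporting them as a clade.
Only Taxon 4, Taxon 6, and Taxon 8 show the derived state '-' for nectar spur, supporting them as a clade.
stem photosynthetic: derived state '+' in Taxon 8 only — an autapomorphy, so it tells us nothing about relationships among taxa.
Most parsimonious ingroup topology: ((Taxon 8,(Taxon 4,Taxon 6)),Taxon 2).
The clade {Taxon 4, Taxon 6, Taxon 8} is supported by nectar spur: its derived state '-' occurs in exactly those taxa and in no other taxon (including the outgroup).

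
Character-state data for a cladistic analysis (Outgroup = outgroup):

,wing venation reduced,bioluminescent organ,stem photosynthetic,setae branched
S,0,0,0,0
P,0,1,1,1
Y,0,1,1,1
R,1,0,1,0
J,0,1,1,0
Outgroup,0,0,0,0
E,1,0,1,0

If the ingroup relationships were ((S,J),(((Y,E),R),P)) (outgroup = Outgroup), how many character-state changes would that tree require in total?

Map each character onto ((S,J),(((Y,E),R),P)) (rooted by Outgroup) and count the minimum state changes it requires (Fitch parsimony):
wing venation reduced: 2; bioluminescent organ: 3; stem photosynthetic: 2; setae branched: 2.
Total tree length = 9.

9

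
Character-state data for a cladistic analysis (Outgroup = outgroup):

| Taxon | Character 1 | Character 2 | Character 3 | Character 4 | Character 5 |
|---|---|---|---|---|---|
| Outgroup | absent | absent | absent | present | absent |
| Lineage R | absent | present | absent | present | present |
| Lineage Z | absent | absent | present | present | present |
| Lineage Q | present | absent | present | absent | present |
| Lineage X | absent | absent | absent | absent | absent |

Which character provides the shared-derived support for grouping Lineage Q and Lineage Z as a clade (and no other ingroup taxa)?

Character 3

Character polarity is set by the outgroup: the derived state is whichever differs from the outgroup's state, so for Character 4 the derived state is 'absent', and for the remaining characters it is 'present'.
Character 1: derived state 'present' in Lineage Q only — an autapomorphy, so it tells us nothing about relationships among taxa.
Character 2: derived state 'present' in Lineage R only — an autapomorphy, so it tells us nothing about relationships among taxa.
Only Lineage Q and Lineage Z show the derived state 'present' for Character 3, supporting them as a clade.
Character 4 (state 'absent') occurs in Lineage Q and Lineage X but conflicts with the nesting implied by the other characters — most parsimoniously interpreted as homoplasy.
Only Lineage Q, Lineage R, and Lineage Z show the derived state 'present' for Character 5, supporting them as a clade.
Most parsimonious ingroup topology: ((Lineage R,(Lineage Z,Lineage Q)),Lineage X).
The clade {Lineage Q, Lineage Z} is supported by Character 3: its derived state 'present' occurs in exactly those taxa and in no other taxon (including the outgroup).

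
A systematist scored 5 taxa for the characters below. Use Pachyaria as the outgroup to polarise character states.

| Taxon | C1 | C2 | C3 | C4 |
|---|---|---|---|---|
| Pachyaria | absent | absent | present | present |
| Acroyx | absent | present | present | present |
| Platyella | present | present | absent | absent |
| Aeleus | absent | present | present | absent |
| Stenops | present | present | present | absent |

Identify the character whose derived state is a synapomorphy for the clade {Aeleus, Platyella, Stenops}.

C4

Character polarity is set by the outgroup: the derived state is whichever differs from the outgroup's state, so for C3, C4 the derived state is 'absent', and for the remaining characters it is 'present'.
C1: derived state 'present' in Platyella and Stenops only — synapomorphy for {Platyella, Stenops}.
All ingroup taxa share the derived state 'present' for C2; it defines the ingroup but does not resolve relationships within it.
C3 (derived state 'absent') is unique to Platyella (autapomorphy; uninformative for grouping).
C4 (derived state 'absent') is shared by Aeleus, Platyella, and Stenops — a synapomorphy uniting that clade.
Most parsimonious ingroup topology: (Acroyx,((Platyella,Stenops),Aeleus)).
The clade {Aeleus, Platyella, Stenops} is supported by C4: its derived state 'absent' occurs in exactly those taxa and in no other taxon (including the outgroup).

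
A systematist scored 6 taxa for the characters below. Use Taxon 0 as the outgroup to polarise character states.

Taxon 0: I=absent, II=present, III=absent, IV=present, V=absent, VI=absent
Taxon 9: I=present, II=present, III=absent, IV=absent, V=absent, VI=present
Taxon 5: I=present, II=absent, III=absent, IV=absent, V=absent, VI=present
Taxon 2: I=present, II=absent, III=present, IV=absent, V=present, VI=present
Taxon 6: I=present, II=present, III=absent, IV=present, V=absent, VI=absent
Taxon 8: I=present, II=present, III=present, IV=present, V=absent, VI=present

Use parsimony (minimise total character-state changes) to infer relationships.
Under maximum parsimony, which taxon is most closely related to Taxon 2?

Taxon 5

Character polarity is set by the outgroup: the derived state is whichever differs from the outgroup's state, so for II, IV the derived state is 'absent', and for the remaining characters it is 'present'.
All ingroup taxa share the derived state 'present' for I; it defines the ingroup but does not resolve relationships within it.
II (derived state 'absent') is shared by Taxon 2 and Taxon 5 — a synapomorphy uniting that clade.
III groups Taxon 2 and Taxon 8, which is incompatible with the clades supported by the remaining characters; treating it as convergent (homoplasy) costs fewer steps than any alternative tree.
IV (derived state 'absent') is shared by Taxon 2, Taxon 5, and Taxon 9 — a synapomorphy uniting that clade.
V (derived state 'present') is unique to Taxon 2 (autapomorphy; uninformative for grouping).
VI: derived state 'present' in Taxon 2, Taxon 5, Taxon 8, and Taxon 9 only — synapomorphy for {Taxon 2, Taxon 5, Taxon 8, Taxon 9}.
Most parsimonious ingroup topology: (((Taxon 9,(Taxon 5,Taxon 2)),Taxon 8),Taxon 6).
Taxon 2 and Taxon 5 form a cherry on this tree, so they are sister taxa.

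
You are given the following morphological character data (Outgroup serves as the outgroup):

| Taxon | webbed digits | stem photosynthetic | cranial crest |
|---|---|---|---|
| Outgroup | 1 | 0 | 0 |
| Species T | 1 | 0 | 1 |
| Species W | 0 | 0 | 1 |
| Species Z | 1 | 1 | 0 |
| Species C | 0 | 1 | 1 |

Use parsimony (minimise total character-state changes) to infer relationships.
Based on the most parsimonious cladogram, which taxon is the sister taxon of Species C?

Species W

Character polarity is set by the outgroup: the derived state is whichever differs from the outgroup's state, so for webbed digits the derived state is '0', and for the remaining characters it is '1'.
Only Species C and Species W show the derived state '0' for webbed digits, supporting them as a clade.
stem photosynthetic groups Species C and Species Z, which is incompatible with the clades supported by the remaining characters; treating it as convergent (homoplasy) costs fewer steps than any alternative tree.
cranial crest (derived state '1') is shared by Species C, Species T, and Species W — a synapomorphy uniting that clade.
Most parsimonious ingroup topology: ((Species T,(Species W,Species C)),Species Z).
Species C and Species W form a cherry on this tree, so they are sister taxa.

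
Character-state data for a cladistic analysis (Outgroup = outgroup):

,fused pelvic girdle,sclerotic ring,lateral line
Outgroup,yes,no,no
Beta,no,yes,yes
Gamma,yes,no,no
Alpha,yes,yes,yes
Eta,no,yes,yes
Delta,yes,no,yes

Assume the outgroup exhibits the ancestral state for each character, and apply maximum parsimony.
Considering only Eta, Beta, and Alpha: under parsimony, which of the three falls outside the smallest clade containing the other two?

Alpha

Character polarity is set by the outgroup: the derived state is whichever differs from the outgroup's state, so for fused pelvic girdle the derived state is 'no', and for the remaining characters it is 'yes'.
fused pelvic girdle (derived state 'no') is shared by Beta and Eta — a synapomorphy uniting that clade.
Only Alpha, Beta, and Eta show the derived state 'yes' for sclerotic ring, supporting them as a clade.
Only Alpha, Beta, Delta, and Eta show the derived state 'yes' for lateral line, supporting them as a clade.
Most parsimonious ingroup topology: ((((Beta,Eta),Alpha),Delta),Gamma).
Beta and Eta share a more recent common ancestor with each other than either does with Alpha, so Alpha is the least closely related of the three.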